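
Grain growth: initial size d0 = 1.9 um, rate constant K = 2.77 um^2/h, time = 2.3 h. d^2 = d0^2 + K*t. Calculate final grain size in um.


d^2 = 1.9^2 + 2.77*2.3 = 9.981
d = sqrt(9.981) = 3.16 um

3.16


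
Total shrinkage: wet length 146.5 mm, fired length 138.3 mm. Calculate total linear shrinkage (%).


TS = (146.5 - 138.3) / 146.5 * 100 = 5.6%

5.6


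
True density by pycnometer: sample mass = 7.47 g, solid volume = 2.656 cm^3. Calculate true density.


TD = 7.47 / 2.656 = 2.813 g/cm^3

2.813


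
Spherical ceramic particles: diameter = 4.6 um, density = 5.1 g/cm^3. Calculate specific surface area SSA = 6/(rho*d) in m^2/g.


SSA = 6 / (5.1 * 4.6) = 0.256 m^2/g

0.256


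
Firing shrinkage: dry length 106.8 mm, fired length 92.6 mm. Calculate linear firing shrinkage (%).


FS = (106.8 - 92.6) / 106.8 * 100 = 13.3%

13.3


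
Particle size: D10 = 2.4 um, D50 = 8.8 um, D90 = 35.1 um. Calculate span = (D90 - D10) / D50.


Span = (35.1 - 2.4) / 8.8 = 32.7 / 8.8 = 3.716

3.716


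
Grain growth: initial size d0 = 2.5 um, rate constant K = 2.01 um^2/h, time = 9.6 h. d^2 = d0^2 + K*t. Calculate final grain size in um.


d^2 = 2.5^2 + 2.01*9.6 = 25.546
d = sqrt(25.546) = 5.05 um

5.05


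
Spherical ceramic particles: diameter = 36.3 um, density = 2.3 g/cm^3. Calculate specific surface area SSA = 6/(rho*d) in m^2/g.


SSA = 6 / (2.3 * 36.3) = 0.072 m^2/g

0.072


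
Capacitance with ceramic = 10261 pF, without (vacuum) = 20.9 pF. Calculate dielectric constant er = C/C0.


er = 10261 / 20.9 = 490.96

490.96


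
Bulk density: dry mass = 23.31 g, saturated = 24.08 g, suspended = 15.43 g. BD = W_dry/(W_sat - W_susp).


BD = 23.31 / (24.08 - 15.43) = 23.31 / 8.65 = 2.695 g/cm^3

2.695


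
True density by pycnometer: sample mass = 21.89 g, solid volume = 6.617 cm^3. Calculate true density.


TD = 21.89 / 6.617 = 3.308 g/cm^3

3.308


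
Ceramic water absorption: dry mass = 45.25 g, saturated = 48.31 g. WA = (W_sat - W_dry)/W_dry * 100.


WA = (48.31 - 45.25) / 45.25 * 100 = 6.76%

6.76


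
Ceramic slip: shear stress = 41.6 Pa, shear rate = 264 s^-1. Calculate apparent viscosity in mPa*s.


eta = tau/gamma * 1000 = 41.6/264 * 1000 = 157.6 mPa*s

157.6


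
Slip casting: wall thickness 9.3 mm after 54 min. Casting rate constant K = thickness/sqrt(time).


K = 9.3 / sqrt(54) = 9.3 / 7.3485 = 1.266 mm/min^0.5

1.266


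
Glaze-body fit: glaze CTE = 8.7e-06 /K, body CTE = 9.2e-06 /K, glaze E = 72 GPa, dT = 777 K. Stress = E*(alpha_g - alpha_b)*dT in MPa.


Stress = 72*1000*(8.7e-06 - 9.2e-06)*777 = -28.0 MPa

-28.0


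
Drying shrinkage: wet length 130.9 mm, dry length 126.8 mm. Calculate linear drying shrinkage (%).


DS = (130.9 - 126.8) / 130.9 * 100 = 3.13%

3.13


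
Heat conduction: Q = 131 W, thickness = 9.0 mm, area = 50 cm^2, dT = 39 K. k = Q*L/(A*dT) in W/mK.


k = 131*9.0/1000/(50/10000*39) = 6.05 W/mK

6.05


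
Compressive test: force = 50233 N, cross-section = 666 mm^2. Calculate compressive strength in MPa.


CS = 50233 / 666 = 75.4 MPa

75.4


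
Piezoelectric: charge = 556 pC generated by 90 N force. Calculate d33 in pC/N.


d33 = 556 / 90 = 6.2 pC/N

6.2


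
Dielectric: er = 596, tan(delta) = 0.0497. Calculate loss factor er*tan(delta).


Loss = 596 * 0.0497 = 29.621

29.621


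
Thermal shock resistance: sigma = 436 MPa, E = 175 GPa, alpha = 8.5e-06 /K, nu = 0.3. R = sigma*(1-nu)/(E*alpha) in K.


R = 436*(1-0.3)/(175*1000*8.5e-06) = 205 K

205


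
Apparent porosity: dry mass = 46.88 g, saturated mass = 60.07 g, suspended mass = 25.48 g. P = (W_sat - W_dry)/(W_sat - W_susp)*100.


P = (60.07 - 46.88) / (60.07 - 25.48) * 100 = 13.19 / 34.59 * 100 = 38.1%

38.1


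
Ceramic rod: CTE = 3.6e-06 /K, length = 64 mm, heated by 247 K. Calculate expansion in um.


dL = 3.6e-06 * 64 * 247 * 1000 = 56.909 um

56.909


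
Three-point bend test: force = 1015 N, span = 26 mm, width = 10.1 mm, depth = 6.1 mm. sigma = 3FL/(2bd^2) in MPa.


sigma = 3*1015*26/(2*10.1*6.1^2) = 105.3 MPa

105.3


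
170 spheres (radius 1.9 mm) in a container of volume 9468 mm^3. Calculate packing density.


V_sphere = 4/3*pi*1.9^3 = 28.7309 mm^3
Total V = 170*28.7309 = 4884.253 mm^3
PD = 4884.253 / 9468 = 0.516

0.516


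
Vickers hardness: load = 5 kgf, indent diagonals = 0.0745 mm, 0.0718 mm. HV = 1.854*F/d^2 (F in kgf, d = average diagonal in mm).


d_avg = (0.0745+0.0718)/2 = 0.07315 mm
HV = 1.854*5/0.07315^2 = 1732

1732


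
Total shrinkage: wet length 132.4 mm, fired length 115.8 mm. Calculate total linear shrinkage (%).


TS = (132.4 - 115.8) / 132.4 * 100 = 12.54%

12.54


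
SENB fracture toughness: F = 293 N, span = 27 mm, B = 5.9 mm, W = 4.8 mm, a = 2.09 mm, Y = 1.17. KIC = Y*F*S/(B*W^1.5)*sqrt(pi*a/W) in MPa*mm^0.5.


KIC = 1.17*293*27/(5.9*4.8^1.5)*sqrt(pi*2.09/4.8) = 174.47

174.47


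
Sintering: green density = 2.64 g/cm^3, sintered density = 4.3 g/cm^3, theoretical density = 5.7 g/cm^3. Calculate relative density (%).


Relative = 4.3 / 5.7 * 100 = 75.4%

75.4


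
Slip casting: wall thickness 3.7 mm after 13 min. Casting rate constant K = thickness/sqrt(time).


K = 3.7 / sqrt(13) = 3.7 / 3.6056 = 1.026 mm/min^0.5

1.026


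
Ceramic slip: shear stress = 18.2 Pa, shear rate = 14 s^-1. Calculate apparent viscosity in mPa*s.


eta = tau/gamma * 1000 = 18.2/14 * 1000 = 1300.0 mPa*s

1300.0


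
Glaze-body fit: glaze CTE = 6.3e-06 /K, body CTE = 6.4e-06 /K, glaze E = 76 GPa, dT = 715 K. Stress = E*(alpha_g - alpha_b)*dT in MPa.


Stress = 76*1000*(6.3e-06 - 6.4e-06)*715 = -5.4 MPa

-5.4


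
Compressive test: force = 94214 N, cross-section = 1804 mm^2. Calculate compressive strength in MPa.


CS = 94214 / 1804 = 52.2 MPa

52.2


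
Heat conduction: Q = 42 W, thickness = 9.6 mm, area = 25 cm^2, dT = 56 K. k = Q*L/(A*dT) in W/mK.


k = 42*9.6/1000/(25/10000*56) = 2.88 W/mK

2.88


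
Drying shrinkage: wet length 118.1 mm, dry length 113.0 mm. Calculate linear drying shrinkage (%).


DS = (118.1 - 113.0) / 118.1 * 100 = 4.32%

4.32


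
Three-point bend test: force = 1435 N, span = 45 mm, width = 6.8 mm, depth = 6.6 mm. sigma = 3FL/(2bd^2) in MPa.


sigma = 3*1435*45/(2*6.8*6.6^2) = 327.0 MPa

327.0


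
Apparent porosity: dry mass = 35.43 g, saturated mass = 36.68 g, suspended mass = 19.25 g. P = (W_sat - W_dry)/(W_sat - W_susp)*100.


P = (36.68 - 35.43) / (36.68 - 19.25) * 100 = 1.25 / 17.43 * 100 = 7.2%

7.2


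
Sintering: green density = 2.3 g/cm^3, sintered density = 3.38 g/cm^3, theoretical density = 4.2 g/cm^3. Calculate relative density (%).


Relative = 3.38 / 4.2 * 100 = 80.5%

80.5


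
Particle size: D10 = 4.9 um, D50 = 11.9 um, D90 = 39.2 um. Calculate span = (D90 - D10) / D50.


Span = (39.2 - 4.9) / 11.9 = 34.3 / 11.9 = 2.882

2.882


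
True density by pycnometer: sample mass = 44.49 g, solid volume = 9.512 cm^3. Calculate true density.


TD = 44.49 / 9.512 = 4.677 g/cm^3

4.677


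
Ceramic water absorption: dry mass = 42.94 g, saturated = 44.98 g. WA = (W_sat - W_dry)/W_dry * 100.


WA = (44.98 - 42.94) / 42.94 * 100 = 4.75%

4.75


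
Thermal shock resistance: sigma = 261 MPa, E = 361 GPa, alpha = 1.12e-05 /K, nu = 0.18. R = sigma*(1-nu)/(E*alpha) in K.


R = 261*(1-0.18)/(361*1000*1.12e-05) = 53 K

53


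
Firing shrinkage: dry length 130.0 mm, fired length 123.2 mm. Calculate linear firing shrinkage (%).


FS = (130.0 - 123.2) / 130.0 * 100 = 5.23%

5.23


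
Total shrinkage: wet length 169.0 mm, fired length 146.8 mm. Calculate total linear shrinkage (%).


TS = (169.0 - 146.8) / 169.0 * 100 = 13.14%

13.14


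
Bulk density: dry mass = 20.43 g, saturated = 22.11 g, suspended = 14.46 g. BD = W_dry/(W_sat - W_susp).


BD = 20.43 / (22.11 - 14.46) = 20.43 / 7.65 = 2.671 g/cm^3

2.671


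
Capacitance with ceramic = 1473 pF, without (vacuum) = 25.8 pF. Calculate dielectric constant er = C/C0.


er = 1473 / 25.8 = 57.09

57.09


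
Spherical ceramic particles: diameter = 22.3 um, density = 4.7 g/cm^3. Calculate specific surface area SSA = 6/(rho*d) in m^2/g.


SSA = 6 / (4.7 * 22.3) = 0.057 m^2/g

0.057


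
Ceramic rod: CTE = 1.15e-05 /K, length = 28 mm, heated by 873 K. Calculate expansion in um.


dL = 1.15e-05 * 28 * 873 * 1000 = 281.106 um

281.106


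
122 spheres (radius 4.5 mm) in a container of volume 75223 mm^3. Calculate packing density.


V_sphere = 4/3*pi*4.5^3 = 381.7035 mm^3
Total V = 122*381.7035 = 46567.827 mm^3
PD = 46567.827 / 75223 = 0.619

0.619


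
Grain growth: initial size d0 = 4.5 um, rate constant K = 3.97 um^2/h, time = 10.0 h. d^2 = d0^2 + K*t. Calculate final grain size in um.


d^2 = 4.5^2 + 3.97*10.0 = 59.95
d = sqrt(59.95) = 7.74 um

7.74


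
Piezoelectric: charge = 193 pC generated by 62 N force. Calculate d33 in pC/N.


d33 = 193 / 62 = 3.1 pC/N

3.1


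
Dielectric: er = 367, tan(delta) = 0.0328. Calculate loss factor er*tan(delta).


Loss = 367 * 0.0328 = 12.038

12.038


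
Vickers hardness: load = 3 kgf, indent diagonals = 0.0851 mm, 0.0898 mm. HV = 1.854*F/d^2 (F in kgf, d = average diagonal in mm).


d_avg = (0.0851+0.0898)/2 = 0.08745 mm
HV = 1.854*3/0.08745^2 = 727

727


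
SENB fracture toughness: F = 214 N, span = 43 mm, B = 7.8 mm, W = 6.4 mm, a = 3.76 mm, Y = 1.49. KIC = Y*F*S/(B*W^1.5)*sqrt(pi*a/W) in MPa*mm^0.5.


KIC = 1.49*214*43/(7.8*6.4^1.5)*sqrt(pi*3.76/6.4) = 147.5

147.5


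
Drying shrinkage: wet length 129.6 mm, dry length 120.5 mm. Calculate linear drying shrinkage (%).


DS = (129.6 - 120.5) / 129.6 * 100 = 7.02%

7.02


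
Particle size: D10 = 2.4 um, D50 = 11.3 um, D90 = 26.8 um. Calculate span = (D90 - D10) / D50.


Span = (26.8 - 2.4) / 11.3 = 24.4 / 11.3 = 2.159

2.159


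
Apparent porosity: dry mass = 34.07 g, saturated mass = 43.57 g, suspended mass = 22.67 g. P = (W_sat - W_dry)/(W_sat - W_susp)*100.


P = (43.57 - 34.07) / (43.57 - 22.67) * 100 = 9.5 / 20.9 * 100 = 45.5%

45.5


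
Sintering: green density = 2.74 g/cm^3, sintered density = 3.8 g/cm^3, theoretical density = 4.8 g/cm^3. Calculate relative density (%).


Relative = 3.8 / 4.8 * 100 = 79.2%

79.2


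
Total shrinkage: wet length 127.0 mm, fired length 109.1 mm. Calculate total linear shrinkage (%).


TS = (127.0 - 109.1) / 127.0 * 100 = 14.09%

14.09


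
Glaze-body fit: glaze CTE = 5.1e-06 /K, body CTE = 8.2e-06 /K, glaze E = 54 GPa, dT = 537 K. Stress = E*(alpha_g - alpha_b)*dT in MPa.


Stress = 54*1000*(5.1e-06 - 8.2e-06)*537 = -89.9 MPa

-89.9


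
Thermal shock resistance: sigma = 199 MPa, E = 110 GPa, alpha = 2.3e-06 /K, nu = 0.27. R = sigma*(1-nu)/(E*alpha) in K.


R = 199*(1-0.27)/(110*1000*2.3e-06) = 574 K

574


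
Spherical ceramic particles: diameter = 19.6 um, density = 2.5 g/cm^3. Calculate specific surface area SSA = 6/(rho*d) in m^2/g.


SSA = 6 / (2.5 * 19.6) = 0.122 m^2/g

0.122


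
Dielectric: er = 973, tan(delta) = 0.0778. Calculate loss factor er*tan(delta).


Loss = 973 * 0.0778 = 75.699

75.699


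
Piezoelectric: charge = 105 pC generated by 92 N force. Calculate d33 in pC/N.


d33 = 105 / 92 = 1.1 pC/N

1.1


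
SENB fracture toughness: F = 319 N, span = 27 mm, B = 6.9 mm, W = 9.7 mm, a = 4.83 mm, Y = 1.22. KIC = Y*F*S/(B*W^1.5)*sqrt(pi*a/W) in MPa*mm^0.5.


KIC = 1.22*319*27/(6.9*9.7^1.5)*sqrt(pi*4.83/9.7) = 63.05

63.05


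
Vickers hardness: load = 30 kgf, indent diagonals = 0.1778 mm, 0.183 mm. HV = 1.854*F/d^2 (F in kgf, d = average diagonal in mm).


d_avg = (0.1778+0.183)/2 = 0.1804 mm
HV = 1.854*30/0.1804^2 = 1709

1709


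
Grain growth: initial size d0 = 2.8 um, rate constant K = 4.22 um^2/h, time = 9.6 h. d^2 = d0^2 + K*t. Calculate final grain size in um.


d^2 = 2.8^2 + 4.22*9.6 = 48.352
d = sqrt(48.352) = 6.95 um

6.95


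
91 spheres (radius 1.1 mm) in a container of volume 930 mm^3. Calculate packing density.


V_sphere = 4/3*pi*1.1^3 = 5.5753 mm^3
Total V = 91*5.5753 = 507.3523 mm^3
PD = 507.3523 / 930 = 0.546

0.546


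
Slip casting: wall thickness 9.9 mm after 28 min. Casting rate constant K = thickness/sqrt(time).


K = 9.9 / sqrt(28) = 9.9 / 5.2915 = 1.871 mm/min^0.5

1.871


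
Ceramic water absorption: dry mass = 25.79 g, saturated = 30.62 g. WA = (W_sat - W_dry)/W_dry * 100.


WA = (30.62 - 25.79) / 25.79 * 100 = 18.73%

18.73


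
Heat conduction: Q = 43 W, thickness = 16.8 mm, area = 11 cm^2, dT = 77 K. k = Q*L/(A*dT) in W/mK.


k = 43*16.8/1000/(11/10000*77) = 8.53 W/mK

8.53


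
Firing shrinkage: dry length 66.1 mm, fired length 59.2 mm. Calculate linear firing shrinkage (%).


FS = (66.1 - 59.2) / 66.1 * 100 = 10.44%

10.44


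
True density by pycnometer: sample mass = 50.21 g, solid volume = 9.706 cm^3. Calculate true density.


TD = 50.21 / 9.706 = 5.173 g/cm^3

5.173


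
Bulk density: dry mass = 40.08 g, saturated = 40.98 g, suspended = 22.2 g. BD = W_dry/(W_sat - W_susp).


BD = 40.08 / (40.98 - 22.2) = 40.08 / 18.78 = 2.134 g/cm^3

2.134


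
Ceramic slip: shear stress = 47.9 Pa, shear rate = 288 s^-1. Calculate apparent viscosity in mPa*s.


eta = tau/gamma * 1000 = 47.9/288 * 1000 = 166.3 mPa*s

166.3


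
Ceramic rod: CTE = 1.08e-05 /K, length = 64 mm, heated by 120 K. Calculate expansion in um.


dL = 1.08e-05 * 64 * 120 * 1000 = 82.944 um

82.944


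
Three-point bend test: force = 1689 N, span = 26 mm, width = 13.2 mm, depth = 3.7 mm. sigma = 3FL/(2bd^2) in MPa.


sigma = 3*1689*26/(2*13.2*3.7^2) = 364.5 MPa

364.5


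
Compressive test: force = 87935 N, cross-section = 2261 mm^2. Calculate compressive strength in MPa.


CS = 87935 / 2261 = 38.9 MPa

38.9


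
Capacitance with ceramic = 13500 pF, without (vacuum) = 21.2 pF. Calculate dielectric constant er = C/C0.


er = 13500 / 21.2 = 636.79

636.79


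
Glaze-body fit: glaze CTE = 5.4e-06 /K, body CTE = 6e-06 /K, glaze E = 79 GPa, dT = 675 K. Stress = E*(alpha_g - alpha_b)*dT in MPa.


Stress = 79*1000*(5.4e-06 - 6e-06)*675 = -32.0 MPa

-32.0


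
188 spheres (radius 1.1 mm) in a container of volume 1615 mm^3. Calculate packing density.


V_sphere = 4/3*pi*1.1^3 = 5.5753 mm^3
Total V = 188*5.5753 = 1048.1564 mm^3
PD = 1048.1564 / 1615 = 0.649

0.649


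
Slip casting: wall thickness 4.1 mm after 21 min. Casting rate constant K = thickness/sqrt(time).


K = 4.1 / sqrt(21) = 4.1 / 4.5826 = 0.895 mm/min^0.5

0.895


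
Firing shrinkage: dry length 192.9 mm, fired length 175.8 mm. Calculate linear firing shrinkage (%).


FS = (192.9 - 175.8) / 192.9 * 100 = 8.86%

8.86


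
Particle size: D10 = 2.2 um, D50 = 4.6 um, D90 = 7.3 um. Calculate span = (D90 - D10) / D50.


Span = (7.3 - 2.2) / 4.6 = 5.1 / 4.6 = 1.109

1.109


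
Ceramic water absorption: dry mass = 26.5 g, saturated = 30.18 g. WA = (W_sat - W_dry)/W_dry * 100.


WA = (30.18 - 26.5) / 26.5 * 100 = 13.89%

13.89


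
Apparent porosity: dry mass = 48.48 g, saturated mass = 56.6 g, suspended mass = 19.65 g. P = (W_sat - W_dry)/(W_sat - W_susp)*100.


P = (56.6 - 48.48) / (56.6 - 19.65) * 100 = 8.12 / 36.95 * 100 = 22.0%

22.0


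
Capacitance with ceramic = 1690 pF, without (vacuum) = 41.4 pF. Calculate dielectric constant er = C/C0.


er = 1690 / 41.4 = 40.82

40.82


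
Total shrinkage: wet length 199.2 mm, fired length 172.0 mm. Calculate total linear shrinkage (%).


TS = (199.2 - 172.0) / 199.2 * 100 = 13.65%

13.65


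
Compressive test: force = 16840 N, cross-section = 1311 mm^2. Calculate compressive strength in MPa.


CS = 16840 / 1311 = 12.8 MPa

12.8


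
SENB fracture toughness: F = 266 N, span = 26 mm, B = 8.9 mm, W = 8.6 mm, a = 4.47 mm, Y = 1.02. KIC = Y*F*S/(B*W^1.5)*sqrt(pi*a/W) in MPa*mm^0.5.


KIC = 1.02*266*26/(8.9*8.6^1.5)*sqrt(pi*4.47/8.6) = 40.16

40.16


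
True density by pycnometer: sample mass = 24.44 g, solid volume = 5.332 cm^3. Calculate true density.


TD = 24.44 / 5.332 = 4.584 g/cm^3

4.584


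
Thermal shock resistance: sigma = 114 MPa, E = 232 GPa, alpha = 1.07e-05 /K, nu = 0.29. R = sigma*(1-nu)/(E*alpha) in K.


R = 114*(1-0.29)/(232*1000*1.07e-05) = 33 K

33


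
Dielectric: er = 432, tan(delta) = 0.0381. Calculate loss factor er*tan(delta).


Loss = 432 * 0.0381 = 16.459

16.459


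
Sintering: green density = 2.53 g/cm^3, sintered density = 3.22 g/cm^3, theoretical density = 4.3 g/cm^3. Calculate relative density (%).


Relative = 3.22 / 4.3 * 100 = 74.9%

74.9


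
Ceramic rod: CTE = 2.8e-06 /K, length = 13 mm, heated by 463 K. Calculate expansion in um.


dL = 2.8e-06 * 13 * 463 * 1000 = 16.853 um

16.853


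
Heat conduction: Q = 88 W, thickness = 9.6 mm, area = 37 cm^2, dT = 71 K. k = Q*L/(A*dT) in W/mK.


k = 88*9.6/1000/(37/10000*71) = 3.22 W/mK

3.22


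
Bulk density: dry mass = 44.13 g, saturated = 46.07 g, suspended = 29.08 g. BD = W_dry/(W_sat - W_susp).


BD = 44.13 / (46.07 - 29.08) = 44.13 / 16.99 = 2.597 g/cm^3

2.597


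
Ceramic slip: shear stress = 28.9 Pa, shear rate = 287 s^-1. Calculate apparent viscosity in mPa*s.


eta = tau/gamma * 1000 = 28.9/287 * 1000 = 100.7 mPa*s

100.7


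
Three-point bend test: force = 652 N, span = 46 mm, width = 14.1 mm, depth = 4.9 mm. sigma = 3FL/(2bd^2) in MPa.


sigma = 3*652*46/(2*14.1*4.9^2) = 132.9 MPa

132.9


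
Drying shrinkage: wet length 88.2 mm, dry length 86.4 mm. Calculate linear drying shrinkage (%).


DS = (88.2 - 86.4) / 88.2 * 100 = 2.04%

2.04


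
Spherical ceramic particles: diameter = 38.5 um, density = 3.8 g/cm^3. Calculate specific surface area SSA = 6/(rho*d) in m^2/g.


SSA = 6 / (3.8 * 38.5) = 0.041 m^2/g

0.041


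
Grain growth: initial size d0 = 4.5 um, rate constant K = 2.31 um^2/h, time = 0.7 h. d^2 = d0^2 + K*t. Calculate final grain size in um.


d^2 = 4.5^2 + 2.31*0.7 = 21.867
d = sqrt(21.867) = 4.68 um

4.68


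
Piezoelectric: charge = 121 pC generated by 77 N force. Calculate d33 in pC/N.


d33 = 121 / 77 = 1.6 pC/N

1.6


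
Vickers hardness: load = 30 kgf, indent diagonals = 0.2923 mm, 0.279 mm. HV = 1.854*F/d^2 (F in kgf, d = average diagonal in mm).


d_avg = (0.2923+0.279)/2 = 0.28565 mm
HV = 1.854*30/0.28565^2 = 682

682


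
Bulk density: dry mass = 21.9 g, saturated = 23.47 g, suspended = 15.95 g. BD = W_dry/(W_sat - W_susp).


BD = 21.9 / (23.47 - 15.95) = 21.9 / 7.52 = 2.912 g/cm^3

2.912


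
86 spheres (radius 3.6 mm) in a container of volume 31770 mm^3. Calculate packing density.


V_sphere = 4/3*pi*3.6^3 = 195.4322 mm^3
Total V = 86*195.4322 = 16807.1692 mm^3
PD = 16807.1692 / 31770 = 0.529

0.529


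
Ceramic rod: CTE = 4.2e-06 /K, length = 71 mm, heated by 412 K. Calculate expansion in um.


dL = 4.2e-06 * 71 * 412 * 1000 = 122.858 um

122.858


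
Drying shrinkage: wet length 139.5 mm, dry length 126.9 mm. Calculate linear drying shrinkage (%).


DS = (139.5 - 126.9) / 139.5 * 100 = 9.03%

9.03


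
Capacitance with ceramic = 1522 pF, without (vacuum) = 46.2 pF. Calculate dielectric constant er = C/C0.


er = 1522 / 46.2 = 32.94

32.94


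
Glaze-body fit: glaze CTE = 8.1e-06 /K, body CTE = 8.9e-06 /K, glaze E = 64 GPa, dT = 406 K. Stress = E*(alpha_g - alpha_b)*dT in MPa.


Stress = 64*1000*(8.1e-06 - 8.9e-06)*406 = -20.8 MPa

-20.8


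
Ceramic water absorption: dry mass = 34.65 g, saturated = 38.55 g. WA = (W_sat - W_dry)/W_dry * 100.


WA = (38.55 - 34.65) / 34.65 * 100 = 11.26%

11.26


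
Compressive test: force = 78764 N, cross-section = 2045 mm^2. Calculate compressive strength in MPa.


CS = 78764 / 2045 = 38.5 MPa

38.5


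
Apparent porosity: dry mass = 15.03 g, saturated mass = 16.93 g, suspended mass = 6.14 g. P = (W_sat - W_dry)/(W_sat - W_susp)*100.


P = (16.93 - 15.03) / (16.93 - 6.14) * 100 = 1.9 / 10.79 * 100 = 17.6%

17.6


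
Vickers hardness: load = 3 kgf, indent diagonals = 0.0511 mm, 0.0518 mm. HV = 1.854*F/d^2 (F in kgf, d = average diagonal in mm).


d_avg = (0.0511+0.0518)/2 = 0.05145 mm
HV = 1.854*3/0.05145^2 = 2101

2101


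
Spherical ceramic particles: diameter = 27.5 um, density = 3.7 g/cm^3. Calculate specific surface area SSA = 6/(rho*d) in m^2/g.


SSA = 6 / (3.7 * 27.5) = 0.059 m^2/g

0.059


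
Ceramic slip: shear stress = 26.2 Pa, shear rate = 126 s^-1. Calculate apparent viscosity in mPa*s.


eta = tau/gamma * 1000 = 26.2/126 * 1000 = 207.9 mPa*s

207.9


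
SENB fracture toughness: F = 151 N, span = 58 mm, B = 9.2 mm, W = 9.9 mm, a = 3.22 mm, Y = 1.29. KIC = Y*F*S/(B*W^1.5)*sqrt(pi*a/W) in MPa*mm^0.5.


KIC = 1.29*151*58/(9.2*9.9^1.5)*sqrt(pi*3.22/9.9) = 39.85

39.85


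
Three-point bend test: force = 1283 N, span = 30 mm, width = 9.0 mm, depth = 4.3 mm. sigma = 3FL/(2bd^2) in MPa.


sigma = 3*1283*30/(2*9.0*4.3^2) = 346.9 MPa

346.9


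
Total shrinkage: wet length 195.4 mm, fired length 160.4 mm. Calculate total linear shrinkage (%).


TS = (195.4 - 160.4) / 195.4 * 100 = 17.91%

17.91


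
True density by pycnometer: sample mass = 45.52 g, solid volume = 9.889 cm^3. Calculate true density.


TD = 45.52 / 9.889 = 4.603 g/cm^3

4.603


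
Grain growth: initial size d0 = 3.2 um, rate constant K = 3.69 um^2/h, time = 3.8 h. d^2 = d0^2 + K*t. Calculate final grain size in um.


d^2 = 3.2^2 + 3.69*3.8 = 24.262
d = sqrt(24.262) = 4.93 um

4.93


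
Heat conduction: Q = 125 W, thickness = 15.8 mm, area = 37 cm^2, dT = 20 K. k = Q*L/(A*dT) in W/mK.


k = 125*15.8/1000/(37/10000*20) = 26.69 W/mK

26.69


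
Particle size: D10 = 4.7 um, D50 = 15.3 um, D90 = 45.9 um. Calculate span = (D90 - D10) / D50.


Span = (45.9 - 4.7) / 15.3 = 41.2 / 15.3 = 2.693

2.693


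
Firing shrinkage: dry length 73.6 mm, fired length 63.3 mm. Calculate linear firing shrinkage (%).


FS = (73.6 - 63.3) / 73.6 * 100 = 13.99%

13.99


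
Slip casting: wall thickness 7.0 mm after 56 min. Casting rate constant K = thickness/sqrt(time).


K = 7.0 / sqrt(56) = 7.0 / 7.4833 = 0.935 mm/min^0.5

0.935


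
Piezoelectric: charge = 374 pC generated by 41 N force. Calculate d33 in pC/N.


d33 = 374 / 41 = 9.1 pC/N

9.1


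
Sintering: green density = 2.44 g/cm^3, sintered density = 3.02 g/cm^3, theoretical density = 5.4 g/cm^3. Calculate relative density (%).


Relative = 3.02 / 5.4 * 100 = 55.9%

55.9


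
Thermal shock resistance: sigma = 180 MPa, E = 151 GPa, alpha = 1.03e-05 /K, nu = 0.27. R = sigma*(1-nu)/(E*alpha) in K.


R = 180*(1-0.27)/(151*1000*1.03e-05) = 84 K

84


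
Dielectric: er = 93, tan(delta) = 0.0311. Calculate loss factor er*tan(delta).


Loss = 93 * 0.0311 = 2.892

2.892


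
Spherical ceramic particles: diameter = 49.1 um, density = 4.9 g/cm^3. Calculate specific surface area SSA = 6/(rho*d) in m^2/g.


SSA = 6 / (4.9 * 49.1) = 0.025 m^2/g

0.025


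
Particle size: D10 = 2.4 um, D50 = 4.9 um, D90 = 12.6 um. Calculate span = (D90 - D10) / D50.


Span = (12.6 - 2.4) / 4.9 = 10.2 / 4.9 = 2.082

2.082


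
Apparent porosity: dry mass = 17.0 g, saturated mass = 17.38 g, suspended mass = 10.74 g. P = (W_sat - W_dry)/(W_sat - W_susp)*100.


P = (17.38 - 17.0) / (17.38 - 10.74) * 100 = 0.38 / 6.64 * 100 = 5.7%

5.7


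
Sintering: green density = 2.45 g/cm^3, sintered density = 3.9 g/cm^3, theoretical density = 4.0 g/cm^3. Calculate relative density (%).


Relative = 3.9 / 4.0 * 100 = 97.5%

97.5


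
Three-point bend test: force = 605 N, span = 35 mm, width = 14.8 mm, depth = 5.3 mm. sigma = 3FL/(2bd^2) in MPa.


sigma = 3*605*35/(2*14.8*5.3^2) = 76.4 MPa

76.4


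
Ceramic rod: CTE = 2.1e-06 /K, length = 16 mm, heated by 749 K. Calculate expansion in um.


dL = 2.1e-06 * 16 * 749 * 1000 = 25.166 um

25.166


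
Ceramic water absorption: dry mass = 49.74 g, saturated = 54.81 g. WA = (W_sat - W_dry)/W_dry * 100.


WA = (54.81 - 49.74) / 49.74 * 100 = 10.19%

10.19


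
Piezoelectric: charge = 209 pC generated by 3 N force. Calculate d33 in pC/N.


d33 = 209 / 3 = 69.7 pC/N

69.7


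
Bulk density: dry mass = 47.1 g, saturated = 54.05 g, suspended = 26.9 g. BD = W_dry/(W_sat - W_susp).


BD = 47.1 / (54.05 - 26.9) = 47.1 / 27.15 = 1.735 g/cm^3

1.735


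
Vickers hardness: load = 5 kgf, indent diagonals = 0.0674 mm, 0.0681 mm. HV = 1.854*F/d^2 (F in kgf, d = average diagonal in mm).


d_avg = (0.0674+0.0681)/2 = 0.06775 mm
HV = 1.854*5/0.06775^2 = 2020

2020


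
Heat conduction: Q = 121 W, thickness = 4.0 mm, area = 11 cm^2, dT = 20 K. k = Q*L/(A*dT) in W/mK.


k = 121*4.0/1000/(11/10000*20) = 22.0 W/mK

22.0


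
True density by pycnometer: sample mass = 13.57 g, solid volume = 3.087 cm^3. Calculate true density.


TD = 13.57 / 3.087 = 4.396 g/cm^3

4.396


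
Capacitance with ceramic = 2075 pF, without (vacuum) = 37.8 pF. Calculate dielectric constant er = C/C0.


er = 2075 / 37.8 = 54.89

54.89


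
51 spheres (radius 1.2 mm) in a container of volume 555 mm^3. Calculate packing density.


V_sphere = 4/3*pi*1.2^3 = 7.2382 mm^3
Total V = 51*7.2382 = 369.1482 mm^3
PD = 369.1482 / 555 = 0.665

0.665


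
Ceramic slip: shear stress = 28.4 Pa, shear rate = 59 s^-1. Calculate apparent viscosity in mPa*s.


eta = tau/gamma * 1000 = 28.4/59 * 1000 = 481.4 mPa*s

481.4


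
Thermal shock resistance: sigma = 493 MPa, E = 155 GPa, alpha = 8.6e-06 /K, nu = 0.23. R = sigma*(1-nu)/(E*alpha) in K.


R = 493*(1-0.23)/(155*1000*8.6e-06) = 285 K

285


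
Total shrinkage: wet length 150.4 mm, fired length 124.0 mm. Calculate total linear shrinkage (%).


TS = (150.4 - 124.0) / 150.4 * 100 = 17.55%

17.55


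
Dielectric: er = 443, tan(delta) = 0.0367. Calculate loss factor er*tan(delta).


Loss = 443 * 0.0367 = 16.258

16.258


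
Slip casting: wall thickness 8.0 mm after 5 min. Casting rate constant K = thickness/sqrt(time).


K = 8.0 / sqrt(5) = 8.0 / 2.2361 = 3.578 mm/min^0.5

3.578


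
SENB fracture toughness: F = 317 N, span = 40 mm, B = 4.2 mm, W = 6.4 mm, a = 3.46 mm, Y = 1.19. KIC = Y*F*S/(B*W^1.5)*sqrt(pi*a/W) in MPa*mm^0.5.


KIC = 1.19*317*40/(4.2*6.4^1.5)*sqrt(pi*3.46/6.4) = 289.18

289.18


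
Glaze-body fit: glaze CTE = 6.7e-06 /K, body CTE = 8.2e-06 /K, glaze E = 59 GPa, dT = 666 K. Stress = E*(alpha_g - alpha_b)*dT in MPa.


Stress = 59*1000*(6.7e-06 - 8.2e-06)*666 = -58.9 MPa

-58.9


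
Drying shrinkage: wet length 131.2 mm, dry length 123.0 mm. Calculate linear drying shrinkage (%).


DS = (131.2 - 123.0) / 131.2 * 100 = 6.25%

6.25


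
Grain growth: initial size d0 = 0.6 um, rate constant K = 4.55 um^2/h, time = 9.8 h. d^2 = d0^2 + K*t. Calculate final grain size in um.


d^2 = 0.6^2 + 4.55*9.8 = 44.95
d = sqrt(44.95) = 6.7 um

6.7


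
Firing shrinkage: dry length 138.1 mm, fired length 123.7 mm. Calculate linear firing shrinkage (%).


FS = (138.1 - 123.7) / 138.1 * 100 = 10.43%

10.43


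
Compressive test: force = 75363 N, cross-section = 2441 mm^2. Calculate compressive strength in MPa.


CS = 75363 / 2441 = 30.9 MPa

30.9


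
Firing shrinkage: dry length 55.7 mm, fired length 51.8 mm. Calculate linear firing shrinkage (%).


FS = (55.7 - 51.8) / 55.7 * 100 = 7.0%

7.0


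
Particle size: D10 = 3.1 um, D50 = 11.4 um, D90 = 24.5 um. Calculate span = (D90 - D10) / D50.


Span = (24.5 - 3.1) / 11.4 = 21.4 / 11.4 = 1.877

1.877


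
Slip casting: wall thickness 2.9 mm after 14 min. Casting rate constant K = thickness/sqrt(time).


K = 2.9 / sqrt(14) = 2.9 / 3.7417 = 0.775 mm/min^0.5

0.775


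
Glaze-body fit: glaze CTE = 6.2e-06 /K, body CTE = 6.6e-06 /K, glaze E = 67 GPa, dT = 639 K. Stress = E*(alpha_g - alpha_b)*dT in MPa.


Stress = 67*1000*(6.2e-06 - 6.6e-06)*639 = -17.1 MPa

-17.1


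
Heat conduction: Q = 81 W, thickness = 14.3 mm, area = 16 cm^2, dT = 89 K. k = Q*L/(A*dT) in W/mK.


k = 81*14.3/1000/(16/10000*89) = 8.13 W/mK

8.13


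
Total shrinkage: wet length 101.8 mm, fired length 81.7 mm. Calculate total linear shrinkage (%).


TS = (101.8 - 81.7) / 101.8 * 100 = 19.74%

19.74


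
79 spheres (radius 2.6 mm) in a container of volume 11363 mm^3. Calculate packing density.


V_sphere = 4/3*pi*2.6^3 = 73.6222 mm^3
Total V = 79*73.6222 = 5816.1538 mm^3
PD = 5816.1538 / 11363 = 0.512

0.512


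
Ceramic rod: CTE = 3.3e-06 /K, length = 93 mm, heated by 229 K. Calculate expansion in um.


dL = 3.3e-06 * 93 * 229 * 1000 = 70.28 um

70.28


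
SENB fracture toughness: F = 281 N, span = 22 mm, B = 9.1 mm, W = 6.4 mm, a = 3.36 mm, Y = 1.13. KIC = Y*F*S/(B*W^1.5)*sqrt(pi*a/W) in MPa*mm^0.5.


KIC = 1.13*281*22/(9.1*6.4^1.5)*sqrt(pi*3.36/6.4) = 60.89

60.89


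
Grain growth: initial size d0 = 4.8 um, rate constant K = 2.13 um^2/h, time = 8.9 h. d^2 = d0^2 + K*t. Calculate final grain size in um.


d^2 = 4.8^2 + 2.13*8.9 = 41.997
d = sqrt(41.997) = 6.48 um

6.48


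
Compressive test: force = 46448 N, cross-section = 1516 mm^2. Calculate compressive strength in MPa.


CS = 46448 / 1516 = 30.6 MPa

30.6


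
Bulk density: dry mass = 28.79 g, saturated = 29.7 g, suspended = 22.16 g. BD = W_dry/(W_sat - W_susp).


BD = 28.79 / (29.7 - 22.16) = 28.79 / 7.54 = 3.818 g/cm^3

3.818


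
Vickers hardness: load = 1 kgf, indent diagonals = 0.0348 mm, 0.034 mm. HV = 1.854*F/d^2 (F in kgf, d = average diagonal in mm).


d_avg = (0.0348+0.034)/2 = 0.0344 mm
HV = 1.854*1/0.0344^2 = 1567

1567


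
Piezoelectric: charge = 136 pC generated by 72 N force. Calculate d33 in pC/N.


d33 = 136 / 72 = 1.9 pC/N

1.9


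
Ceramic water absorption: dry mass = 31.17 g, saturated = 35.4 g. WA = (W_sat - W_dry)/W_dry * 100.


WA = (35.4 - 31.17) / 31.17 * 100 = 13.57%

13.57


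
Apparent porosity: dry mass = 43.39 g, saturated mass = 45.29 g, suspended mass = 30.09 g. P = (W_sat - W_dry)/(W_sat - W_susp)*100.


P = (45.29 - 43.39) / (45.29 - 30.09) * 100 = 1.9 / 15.2 * 100 = 12.5%

12.5


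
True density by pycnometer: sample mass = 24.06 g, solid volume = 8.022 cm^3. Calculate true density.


TD = 24.06 / 8.022 = 2.999 g/cm^3

2.999


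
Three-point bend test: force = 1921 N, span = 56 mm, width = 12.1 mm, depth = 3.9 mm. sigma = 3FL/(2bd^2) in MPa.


sigma = 3*1921*56/(2*12.1*3.9^2) = 876.8 MPa

876.8


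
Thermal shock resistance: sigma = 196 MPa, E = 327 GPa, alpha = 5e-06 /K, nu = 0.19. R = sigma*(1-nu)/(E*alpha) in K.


R = 196*(1-0.19)/(327*1000*5e-06) = 97 K

97


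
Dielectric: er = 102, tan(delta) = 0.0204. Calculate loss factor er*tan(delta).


Loss = 102 * 0.0204 = 2.081

2.081


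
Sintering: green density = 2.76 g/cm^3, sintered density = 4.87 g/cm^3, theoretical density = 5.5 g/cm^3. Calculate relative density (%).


Relative = 4.87 / 5.5 * 100 = 88.5%

88.5


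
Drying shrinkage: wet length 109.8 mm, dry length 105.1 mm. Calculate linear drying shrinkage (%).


DS = (109.8 - 105.1) / 109.8 * 100 = 4.28%

4.28


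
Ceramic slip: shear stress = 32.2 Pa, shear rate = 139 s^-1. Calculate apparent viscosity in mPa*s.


eta = tau/gamma * 1000 = 32.2/139 * 1000 = 231.7 mPa*s

231.7


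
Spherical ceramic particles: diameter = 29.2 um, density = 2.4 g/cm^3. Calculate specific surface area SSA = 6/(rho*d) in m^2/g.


SSA = 6 / (2.4 * 29.2) = 0.086 m^2/g

0.086


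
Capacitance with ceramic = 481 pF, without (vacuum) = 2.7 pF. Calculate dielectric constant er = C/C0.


er = 481 / 2.7 = 178.15

178.15


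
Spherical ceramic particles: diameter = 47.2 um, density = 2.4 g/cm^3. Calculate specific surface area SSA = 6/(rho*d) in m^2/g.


SSA = 6 / (2.4 * 47.2) = 0.053 m^2/g

0.053


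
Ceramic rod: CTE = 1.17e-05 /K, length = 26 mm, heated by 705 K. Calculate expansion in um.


dL = 1.17e-05 * 26 * 705 * 1000 = 214.461 um

214.461


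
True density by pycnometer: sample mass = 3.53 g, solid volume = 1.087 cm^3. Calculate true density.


TD = 3.53 / 1.087 = 3.247 g/cm^3

3.247


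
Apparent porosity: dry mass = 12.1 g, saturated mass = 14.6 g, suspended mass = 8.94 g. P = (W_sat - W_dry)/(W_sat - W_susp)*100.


P = (14.6 - 12.1) / (14.6 - 8.94) * 100 = 2.5 / 5.66 * 100 = 44.2%

44.2


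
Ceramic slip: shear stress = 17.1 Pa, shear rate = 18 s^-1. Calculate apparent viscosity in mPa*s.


eta = tau/gamma * 1000 = 17.1/18 * 1000 = 950.0 mPa*s

950.0


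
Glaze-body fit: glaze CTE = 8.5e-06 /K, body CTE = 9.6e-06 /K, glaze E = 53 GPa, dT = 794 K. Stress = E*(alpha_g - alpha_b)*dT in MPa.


Stress = 53*1000*(8.5e-06 - 9.6e-06)*794 = -46.3 MPa

-46.3


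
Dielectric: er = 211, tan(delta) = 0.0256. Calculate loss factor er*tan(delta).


Loss = 211 * 0.0256 = 5.402

5.402


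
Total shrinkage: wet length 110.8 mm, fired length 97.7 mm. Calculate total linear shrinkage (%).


TS = (110.8 - 97.7) / 110.8 * 100 = 11.82%

11.82


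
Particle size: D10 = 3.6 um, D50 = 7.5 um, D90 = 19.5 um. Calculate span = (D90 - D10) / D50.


Span = (19.5 - 3.6) / 7.5 = 15.9 / 7.5 = 2.12

2.12


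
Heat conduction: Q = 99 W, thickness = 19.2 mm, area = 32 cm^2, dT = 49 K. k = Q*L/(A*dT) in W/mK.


k = 99*19.2/1000/(32/10000*49) = 12.12 W/mK

12.12


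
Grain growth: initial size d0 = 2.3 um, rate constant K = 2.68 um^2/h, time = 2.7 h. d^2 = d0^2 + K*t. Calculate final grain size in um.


d^2 = 2.3^2 + 2.68*2.7 = 12.526
d = sqrt(12.526) = 3.54 um

3.54


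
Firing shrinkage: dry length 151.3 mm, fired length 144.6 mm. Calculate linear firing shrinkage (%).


FS = (151.3 - 144.6) / 151.3 * 100 = 4.43%

4.43


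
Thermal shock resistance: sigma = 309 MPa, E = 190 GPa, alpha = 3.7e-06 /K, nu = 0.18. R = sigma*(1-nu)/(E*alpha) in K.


R = 309*(1-0.18)/(190*1000*3.7e-06) = 360 K

360


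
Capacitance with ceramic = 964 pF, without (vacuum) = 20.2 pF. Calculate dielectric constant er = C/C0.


er = 964 / 20.2 = 47.72

47.72


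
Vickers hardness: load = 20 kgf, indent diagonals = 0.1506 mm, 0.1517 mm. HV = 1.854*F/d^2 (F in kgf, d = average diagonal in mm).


d_avg = (0.1506+0.1517)/2 = 0.15115 mm
HV = 1.854*20/0.15115^2 = 1623

1623


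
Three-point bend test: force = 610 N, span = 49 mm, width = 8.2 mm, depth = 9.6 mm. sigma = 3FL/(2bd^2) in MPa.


sigma = 3*610*49/(2*8.2*9.6^2) = 59.3 MPa

59.3


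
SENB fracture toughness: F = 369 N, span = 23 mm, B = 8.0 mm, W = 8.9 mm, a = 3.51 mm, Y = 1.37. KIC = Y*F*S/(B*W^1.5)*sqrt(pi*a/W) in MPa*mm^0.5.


KIC = 1.37*369*23/(8.0*8.9^1.5)*sqrt(pi*3.51/8.9) = 60.93

60.93


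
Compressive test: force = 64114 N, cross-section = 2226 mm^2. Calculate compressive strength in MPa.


CS = 64114 / 2226 = 28.8 MPa

28.8


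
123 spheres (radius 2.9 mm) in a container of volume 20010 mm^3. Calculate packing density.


V_sphere = 4/3*pi*2.9^3 = 102.1604 mm^3
Total V = 123*102.1604 = 12565.7292 mm^3
PD = 12565.7292 / 20010 = 0.628

0.628


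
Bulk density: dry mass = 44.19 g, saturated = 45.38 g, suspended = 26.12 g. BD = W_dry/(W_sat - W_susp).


BD = 44.19 / (45.38 - 26.12) = 44.19 / 19.26 = 2.294 g/cm^3

2.294


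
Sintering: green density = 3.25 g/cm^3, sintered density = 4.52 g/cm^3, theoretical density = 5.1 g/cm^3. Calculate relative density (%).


Relative = 4.52 / 5.1 * 100 = 88.6%

88.6


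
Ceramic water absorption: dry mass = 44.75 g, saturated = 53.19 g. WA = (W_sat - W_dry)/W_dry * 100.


WA = (53.19 - 44.75) / 44.75 * 100 = 18.86%

18.86


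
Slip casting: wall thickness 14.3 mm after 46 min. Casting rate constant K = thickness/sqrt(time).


K = 14.3 / sqrt(46) = 14.3 / 6.7823 = 2.108 mm/min^0.5

2.108


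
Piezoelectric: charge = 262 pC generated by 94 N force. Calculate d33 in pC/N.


d33 = 262 / 94 = 2.8 pC/N

2.8


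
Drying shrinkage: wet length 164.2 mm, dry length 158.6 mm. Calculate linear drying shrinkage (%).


DS = (164.2 - 158.6) / 164.2 * 100 = 3.41%

3.41


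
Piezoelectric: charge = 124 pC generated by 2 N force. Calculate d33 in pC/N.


d33 = 124 / 2 = 62.0 pC/N

62.0


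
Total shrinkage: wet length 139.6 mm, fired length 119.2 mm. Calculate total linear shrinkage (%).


TS = (139.6 - 119.2) / 139.6 * 100 = 14.61%

14.61


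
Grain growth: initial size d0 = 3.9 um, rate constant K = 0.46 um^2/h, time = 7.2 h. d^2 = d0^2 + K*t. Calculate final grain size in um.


d^2 = 3.9^2 + 0.46*7.2 = 18.522
d = sqrt(18.522) = 4.3 um

4.3


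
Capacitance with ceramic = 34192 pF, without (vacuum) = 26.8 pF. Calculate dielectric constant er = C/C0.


er = 34192 / 26.8 = 1275.82

1275.82


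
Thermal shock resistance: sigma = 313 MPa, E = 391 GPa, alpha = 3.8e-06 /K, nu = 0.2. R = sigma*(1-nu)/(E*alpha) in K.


R = 313*(1-0.2)/(391*1000*3.8e-06) = 169 K

169


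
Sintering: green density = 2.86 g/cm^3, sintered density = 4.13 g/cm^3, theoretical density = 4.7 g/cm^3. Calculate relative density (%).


Relative = 4.13 / 4.7 * 100 = 87.9%

87.9


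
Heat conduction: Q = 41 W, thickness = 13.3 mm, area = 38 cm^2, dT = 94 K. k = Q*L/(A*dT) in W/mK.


k = 41*13.3/1000/(38/10000*94) = 1.53 W/mK

1.53


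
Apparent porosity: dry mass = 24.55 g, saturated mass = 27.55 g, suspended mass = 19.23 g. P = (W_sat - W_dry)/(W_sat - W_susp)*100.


P = (27.55 - 24.55) / (27.55 - 19.23) * 100 = 3.0 / 8.32 * 100 = 36.1%

36.1


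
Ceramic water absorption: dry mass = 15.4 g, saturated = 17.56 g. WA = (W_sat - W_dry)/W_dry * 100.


WA = (17.56 - 15.4) / 15.4 * 100 = 14.03%

14.03


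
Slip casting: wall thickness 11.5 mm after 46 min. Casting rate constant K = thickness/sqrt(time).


K = 11.5 / sqrt(46) = 11.5 / 6.7823 = 1.696 mm/min^0.5

1.696


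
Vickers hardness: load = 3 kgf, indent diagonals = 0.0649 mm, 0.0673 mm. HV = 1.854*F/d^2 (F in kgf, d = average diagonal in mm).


d_avg = (0.0649+0.0673)/2 = 0.0661 mm
HV = 1.854*3/0.0661^2 = 1273

1273


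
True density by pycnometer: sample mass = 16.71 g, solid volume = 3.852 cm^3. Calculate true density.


TD = 16.71 / 3.852 = 4.338 g/cm^3

4.338


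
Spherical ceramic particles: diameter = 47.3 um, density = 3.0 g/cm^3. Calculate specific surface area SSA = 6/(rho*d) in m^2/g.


SSA = 6 / (3.0 * 47.3) = 0.042 m^2/g

0.042


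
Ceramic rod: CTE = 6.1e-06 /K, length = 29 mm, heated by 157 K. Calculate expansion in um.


dL = 6.1e-06 * 29 * 157 * 1000 = 27.773 um

27.773


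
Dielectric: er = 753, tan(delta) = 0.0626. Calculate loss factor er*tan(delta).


Loss = 753 * 0.0626 = 47.138

47.138


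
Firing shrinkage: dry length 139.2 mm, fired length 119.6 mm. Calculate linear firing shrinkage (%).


FS = (139.2 - 119.6) / 139.2 * 100 = 14.08%

14.08


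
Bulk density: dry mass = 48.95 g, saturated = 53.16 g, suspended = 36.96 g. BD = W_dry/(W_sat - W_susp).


BD = 48.95 / (53.16 - 36.96) = 48.95 / 16.2 = 3.022 g/cm^3

3.022


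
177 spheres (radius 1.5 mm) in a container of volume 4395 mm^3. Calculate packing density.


V_sphere = 4/3*pi*1.5^3 = 14.1372 mm^3
Total V = 177*14.1372 = 2502.2844 mm^3
PD = 2502.2844 / 4395 = 0.569

0.569


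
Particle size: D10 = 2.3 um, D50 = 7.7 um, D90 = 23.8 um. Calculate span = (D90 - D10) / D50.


Span = (23.8 - 2.3) / 7.7 = 21.5 / 7.7 = 2.792

2.792


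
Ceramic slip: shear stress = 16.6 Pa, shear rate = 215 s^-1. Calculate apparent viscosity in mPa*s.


eta = tau/gamma * 1000 = 16.6/215 * 1000 = 77.2 mPa*s

77.2
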